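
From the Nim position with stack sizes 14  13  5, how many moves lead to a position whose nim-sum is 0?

Bitwise XOR of the heap sizes:
  1110  (14)
  1101  (13)
  0101  (5)
  ----
  0110  (6)
The overall nim-sum is X = 6. A stack of size p has a winning move iff p XOR X < p (reduce it to p XOR X).
  14: 14 XOR 6 = 8 < 14 — winning move (to 8).
  13: 13 XOR 6 = 11 < 13 — winning move (to 11).
  5: 5 XOR 6 = 3 < 5 — winning move (to 3).
That gives 3 winning moves.

3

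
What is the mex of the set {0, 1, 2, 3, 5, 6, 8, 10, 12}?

4

The values 0, 1, 2, 3 are all present; 4 is the first non-negative integer missing from the set.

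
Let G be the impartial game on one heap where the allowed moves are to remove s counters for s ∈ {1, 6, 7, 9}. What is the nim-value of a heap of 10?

2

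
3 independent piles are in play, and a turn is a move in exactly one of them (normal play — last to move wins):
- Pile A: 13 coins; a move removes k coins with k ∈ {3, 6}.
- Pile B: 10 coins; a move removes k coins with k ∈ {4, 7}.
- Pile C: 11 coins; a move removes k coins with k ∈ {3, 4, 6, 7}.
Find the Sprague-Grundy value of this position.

3

Grundy values for pile A (subtraction set {3, 6}):
g(0) = mex{} = 0
g(1) = mex{} = 0
g(2) = mex{} = 0
g(3) = mex{0} = 1
g(4) = mex{0} = 1
g(5) = mex{0} = 1
g(6) = mex{0,1} = 2
g(7) = mex{0,1} = 2
g(8) = mex{0,1} = 2
g(9) = mex{1,2} = 0
g(10) = mex{1,2} = 0
g(11) = mex{1,2} = 0
g(12) = mex{0,2} = 1
g(13) = mex{0,2} = 1
So g(13) = 1.
For pile B, compute g(0), g(1), … with moves {4, 7}:
g(0) = mex{} = 0
g(1) = mex{} = 0
g(2) = mex{} = 0
g(3) = mex{} = 0
g(4) = mex{0} = 1
g(5) = mex{0} = 1
g(6) = mex{0} = 1
g(7) = mex{0} = 1
g(8) = mex{0,1} = 2
g(9) = mex{0,1} = 2
g(10) = mex{0,1} = 2
So g(10) = 2.
For pile C, compute g(0), g(1), … with moves {3, 4, 6, 7}:
k:     0  1  2  3  4  5  6  7  8  9 10 11
g(k):  0  0  0  1  1  1  2  2  2  3  0  0
So g(11) = 0.
By the Sprague-Grundy theorem, the Grundy value of a sum of independent games is the XOR of the component values.
Combined value = 1 ⊕ 2 ⊕ 0 = 3.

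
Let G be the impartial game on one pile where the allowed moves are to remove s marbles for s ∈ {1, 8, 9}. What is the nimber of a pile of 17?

Build the Grundy sequence with g(k) = mex{g(k−s) : s ∈ {1, 8, 9}, s ≤ k}:
k:     0  1  2  3  4  5  6  7  8  9 10 11 12 13 14 15 16 17
g(k):  0  1  0  1  0  1  0  1  2  3  2  3  2  3  2  3  0  1
So g(17) = 1.

1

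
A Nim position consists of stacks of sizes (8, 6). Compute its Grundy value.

Compute the nim-sum pairwise:
8 ^ 6 = 14

14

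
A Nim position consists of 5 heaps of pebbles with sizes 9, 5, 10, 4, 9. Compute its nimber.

11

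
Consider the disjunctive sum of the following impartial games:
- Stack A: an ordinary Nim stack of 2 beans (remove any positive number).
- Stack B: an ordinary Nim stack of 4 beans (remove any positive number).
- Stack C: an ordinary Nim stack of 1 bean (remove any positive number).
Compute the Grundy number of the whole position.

7

Stack A is a plain Nim stack of size 2, so its Grundy value is 2.
Stack B is a plain Nim stack of size 4, so its Grundy value is 4.
Stack C is a plain Nim stack of size 1, so its Grundy value is 1.
By the Sprague-Grundy theorem, the Grundy value of a sum of independent games is the XOR of the component values.
Combined value = 2 ⊕ 4 ⊕ 1 = 7.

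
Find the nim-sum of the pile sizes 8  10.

2

Nim-sum: 8 XOR 10 = 2.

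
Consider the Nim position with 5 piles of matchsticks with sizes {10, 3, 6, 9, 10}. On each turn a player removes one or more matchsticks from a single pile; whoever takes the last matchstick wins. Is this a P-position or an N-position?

Compute the nim-sum pairwise:
10 ⊕ 3 = 9
9 ⊕ 6 = 15
15 ⊕ 9 = 6
6 ⊕ 10 = 12
The nim-sum is 12 ≠ 0, so this is an N-position: the player to move can win.

N-position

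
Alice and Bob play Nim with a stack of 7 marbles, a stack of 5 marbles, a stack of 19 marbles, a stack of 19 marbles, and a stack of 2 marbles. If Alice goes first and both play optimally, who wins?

Compute the nim-sum pairwise:
7 ^ 5 = 2
2 ^ 19 = 17
17 ^ 19 = 2
2 ^ 2 = 0
The nim-sum is 0, so this is a P-position: the player to move is in a losing position under optimal play; Alice is about to move from it and so loses — Bob wins.

Bob wins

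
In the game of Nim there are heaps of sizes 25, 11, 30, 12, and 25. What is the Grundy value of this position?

Compute the nim-sum pairwise:
25 ⊕ 11 = 18
18 ⊕ 30 = 12
12 ⊕ 12 = 0
0 ⊕ 25 = 25

25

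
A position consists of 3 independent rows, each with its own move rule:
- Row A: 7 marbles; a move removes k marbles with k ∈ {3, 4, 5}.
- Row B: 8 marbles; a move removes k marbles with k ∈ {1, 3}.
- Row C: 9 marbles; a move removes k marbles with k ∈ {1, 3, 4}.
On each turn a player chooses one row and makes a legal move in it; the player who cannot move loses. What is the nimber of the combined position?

2

Grundy values for row A (subtraction set {3, 4, 5}):
k:     0  1  2  3  4  5  6  7
g(k):  0  0  0  1  1  1  2  2
So g(7) = 2.
Build the Grundy sequence for row B with g(k) = mex{g(k−s) : s ∈ {1, 3}, s ≤ k}:
k:     0  1  2  3  4  5  6  7  8
g(k):  0  1  0  1  0  1  0  1  0
So g(8) = 0.
Grundy values for row C (subtraction set {1, 3, 4}):
k:     0  1  2  3  4  5  6  7  8  9
g(k):  0  1  0  1  2  3  2  0  1  0
So g(9) = 0.
The value of a disjunctive sum is the nim-sum of the parts.
Combined value = 2 ⊕ 0 ⊕ 0 = 2.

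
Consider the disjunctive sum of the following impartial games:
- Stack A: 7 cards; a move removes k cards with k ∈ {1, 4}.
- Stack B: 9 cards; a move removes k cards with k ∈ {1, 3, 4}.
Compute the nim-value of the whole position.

Grundy values for stack A (subtraction set {1, 4}):
k:     0  1  2  3  4  5  6  7
g(k):  0  1  0  1  2  0  1  0
So g(7) = 0.
Grundy values for stack B (subtraction set {1, 3, 4}):
g(0) = mex{} = 0
g(1) = mex{0} = 1
g(2) = mex{1} = 0
g(3) = mex{0} = 1
g(4) = mex{0,1} = 2
g(5) = mex{0,1,2} = 3
g(6) = mex{0,1,3} = 2
g(7) = mex{1,2} = 0
g(8) = mex{0,2,3} = 1
g(9) = mex{1,2,3} = 0
So g(9) = 0.
By the Sprague-Grundy theorem, the Grundy value of a sum of independent games is the XOR of the component values.
Combined value = 0 ⊕ 0 = 0.

0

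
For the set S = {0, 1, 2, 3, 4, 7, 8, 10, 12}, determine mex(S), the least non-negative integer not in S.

5

The values 0, 1, 2, 3, 4 are all present; 5 is the first non-negative integer missing from the set.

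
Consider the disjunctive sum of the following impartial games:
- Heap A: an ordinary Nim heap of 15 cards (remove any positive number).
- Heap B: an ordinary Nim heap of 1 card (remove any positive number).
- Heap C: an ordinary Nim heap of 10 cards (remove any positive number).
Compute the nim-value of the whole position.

4

Heap A is a plain Nim heap of size 15, so its Grundy value is 15.
Heap B is a plain Nim heap of size 1, so its Grundy value is 1.
Heap C is a plain Nim heap of size 10, so its Grundy value is 10.
The value of a disjunctive sum is the nim-sum of the parts.
Combined value = 15 XOR 1 XOR 10 = 4.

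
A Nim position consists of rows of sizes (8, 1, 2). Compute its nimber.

Compute the nim-sum pairwise:
8 XOR 1 = 9
9 XOR 2 = 11

11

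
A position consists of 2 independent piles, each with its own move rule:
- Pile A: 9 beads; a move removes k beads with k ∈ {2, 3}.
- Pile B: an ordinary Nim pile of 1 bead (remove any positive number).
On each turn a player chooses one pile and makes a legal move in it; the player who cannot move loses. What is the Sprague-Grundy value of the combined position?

3

For pile A, compute g(0), g(1), … with moves {2, 3}:
k:     0  1  2  3  4  5  6  7  8  9
g(k):  0  0  1  1  2  0  0  1  1  2
So g(9) = 2.
Pile B is a plain Nim pile of size 1, so its Grundy value is 1.
The value of a disjunctive sum is the nim-sum of the parts.
Combined value = 2 XOR 1 = 3.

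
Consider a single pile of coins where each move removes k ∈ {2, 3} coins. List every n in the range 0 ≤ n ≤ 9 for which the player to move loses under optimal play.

0, 1, 5, 6

Grundy values for subtraction set {2, 3}:
k:     0  1  2  3  4  5  6  7  8  9
g(k):  0  0  1  1  2  0  0  1  1  2
The P-positions (g = 0) in 0..9 are 0, 1, 5, 6.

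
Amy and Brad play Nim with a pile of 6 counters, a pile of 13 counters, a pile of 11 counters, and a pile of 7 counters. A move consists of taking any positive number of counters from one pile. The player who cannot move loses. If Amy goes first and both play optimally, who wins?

Amy wins

Write each in binary and XOR column by column:
  0110  (6)
  1101  (13)
  1011  (11)
  0111  (7)
  ----
  0111  (7)
The nim-sum is 7 ≠ 0, so this is an N-position: the player to move can win; Amy has a winning move.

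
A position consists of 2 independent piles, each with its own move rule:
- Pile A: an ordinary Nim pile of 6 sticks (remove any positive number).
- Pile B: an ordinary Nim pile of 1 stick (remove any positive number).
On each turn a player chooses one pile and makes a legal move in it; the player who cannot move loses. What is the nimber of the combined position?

Pile A is a plain Nim pile of size 6, so its Grundy value is 6.
Pile B is a plain Nim pile of size 1, so its Grundy value is 1.
By the Sprague-Grundy theorem, the Grundy value of a sum of independent games is the XOR of the component values.
Combined value = 6 ⊕ 1 = 7.

7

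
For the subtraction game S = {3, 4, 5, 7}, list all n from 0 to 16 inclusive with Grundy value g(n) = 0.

0, 1, 2, 10, 11, 12

Compute g(0), g(1), … for moves {3, 4, 5, 7}:
k:     0  1  2  3  4  5  6  7  8  9 10 11 12 13 14 15 16
g(k):  0  0  0  1  1  1  2  2  2  3  0  0  0  1  1  1  2
The P-positions (g = 0) in 0..16 are 0, 1, 2, 10, 11, 12.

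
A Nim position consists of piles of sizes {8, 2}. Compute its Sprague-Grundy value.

10

Write each in binary and XOR column by column:
  1000  (8)
  0010  (2)
  ----
  1010  (10)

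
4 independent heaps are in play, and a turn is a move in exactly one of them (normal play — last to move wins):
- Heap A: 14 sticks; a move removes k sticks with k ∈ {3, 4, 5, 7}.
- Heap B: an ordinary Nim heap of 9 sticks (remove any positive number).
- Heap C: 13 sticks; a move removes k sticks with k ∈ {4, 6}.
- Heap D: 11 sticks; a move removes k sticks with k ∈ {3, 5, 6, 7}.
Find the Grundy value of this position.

For heap A, compute g(0), g(1), … with moves {3, 4, 5, 7}:
k:     0  1  2  3  4  5  6  7  8  9 10 11 12 13 14
g(k):  0  0  0  1  1  1  2  2  2  3  0  0  0  1  1
So g(14) = 1.
Heap B is a plain Nim heap of size 9, so its Grundy value is 9.
Build the Grundy sequence for heap C with g(k) = mex{g(k−s) : s ∈ {4, 6}, s ≤ k}:
k:     0  1  2  3  4  5  6  7  8  9 10 11 12 13
g(k):  0  0  0  0  1  1  1  1  2  2  0  0  0  0
So g(13) = 0.
For heap D, compute g(0), g(1), … with moves {3, 5, 6, 7}:
k:     0  1  2  3  4  5  6  7  8  9 10 11
g(k):  0  0  0  1  1  1  2  2  2  3  0  0
So g(11) = 0.
By the Sprague-Grundy theorem, the Grundy value of a sum of independent games is the XOR of the component values.
Combined value = 1 ⊕ 9 ⊕ 0 ⊕ 0 = 8.

8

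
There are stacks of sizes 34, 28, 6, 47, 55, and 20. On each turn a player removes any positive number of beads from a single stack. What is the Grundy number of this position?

52

Compute the nim-sum pairwise:
34 XOR 28 = 62
62 XOR 6 = 56
56 XOR 47 = 23
23 XOR 55 = 32
32 XOR 20 = 52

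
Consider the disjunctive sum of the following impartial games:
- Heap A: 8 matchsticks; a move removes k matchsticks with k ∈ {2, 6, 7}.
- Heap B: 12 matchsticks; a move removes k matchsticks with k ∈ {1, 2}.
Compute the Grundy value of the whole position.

2

Grundy values for heap A (subtraction set {2, 6, 7}):
k:     0  1  2  3  4  5  6  7  8
g(k):  0  0  1  1  0  0  1  1  2
So g(8) = 2.
Grundy values for heap B (subtraction set {1, 2}):
k:     0  1  2  3  4  5  6  7  8  9 10 11 12
g(k):  0  1  2  0  1  2  0  1  2  0  1  2  0
So g(12) = 0.
By the Sprague-Grundy theorem, the Grundy value of a sum of independent games is the XOR of the component values.
Combined value = 2 XOR 0 = 2.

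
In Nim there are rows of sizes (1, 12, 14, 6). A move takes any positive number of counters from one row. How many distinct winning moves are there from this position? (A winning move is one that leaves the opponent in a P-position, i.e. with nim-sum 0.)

Nim-sum: 1 ⊕ 12 ⊕ 14 ⊕ 6 = 5.
The overall nim-sum is X = 5. A row of size p has a winning move iff p XOR X < p (reduce it to p XOR X).
  1: 1 XOR 5 = 4 ≥ 1 — no move.
  12: 12 XOR 5 = 9 < 12 — winning move (to 9).
  14: 14 XOR 5 = 11 < 14 — winning move (to 11).
  6: 6 XOR 5 = 3 < 6 — winning move (to 3).
That gives 3 winning moves.

3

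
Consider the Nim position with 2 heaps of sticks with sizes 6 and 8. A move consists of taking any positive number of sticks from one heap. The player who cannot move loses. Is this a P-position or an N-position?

N-position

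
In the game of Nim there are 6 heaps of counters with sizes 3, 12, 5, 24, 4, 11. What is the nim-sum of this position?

Nim-sum: 3 ⊕ 12 ⊕ 5 ⊕ 24 ⊕ 4 ⊕ 11 = 29.

29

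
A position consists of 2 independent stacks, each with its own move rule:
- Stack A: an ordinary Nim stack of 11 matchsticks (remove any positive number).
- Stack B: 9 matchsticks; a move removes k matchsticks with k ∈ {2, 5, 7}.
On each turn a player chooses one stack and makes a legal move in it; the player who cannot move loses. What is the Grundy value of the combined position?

Stack A is a plain Nim stack of size 11, so its Grundy value is 11.
Grundy values for stack B (subtraction set {2, 5, 7}):
g(0) = mex{} = 0
g(1) = mex{} = 0
g(2) = mex{0} = 1
g(3) = mex{0} = 1
g(4) = mex{1} = 0
g(5) = mex{0,1} = 2
g(6) = mex{0} = 1
g(7) = mex{0,1,2} = 3
g(8) = mex{0,1} = 2
g(9) = mex{0,1,3} = 2
So g(9) = 2.
The value of a disjunctive sum is the nim-sum of the parts.
Combined value = 11 XOR 2 = 9.

9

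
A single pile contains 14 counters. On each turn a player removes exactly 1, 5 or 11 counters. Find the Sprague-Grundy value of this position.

Build the Grundy sequence with g(k) = mex{g(k−s) : s ∈ {1, 5, 11}, s ≤ k}:
g(0) = mex{} = 0
g(1) = mex{0} = 1
g(2) = mex{1} = 0
g(3) = mex{0} = 1
g(4) = mex{1} = 0
g(5) = mex{0} = 1
g(6) = mex{1} = 0
g(7) = mex{0} = 1
g(8) = mex{1} = 0
g(9) = mex{0} = 1
g(10) = mex{1} = 0
g(11) = mex{0} = 1
g(12) = mex{1} = 0
g(13) = mex{0} = 1
g(14) = mex{1} = 0
So g(14) = 0.

0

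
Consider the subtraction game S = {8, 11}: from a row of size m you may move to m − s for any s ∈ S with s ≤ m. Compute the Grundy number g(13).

Grundy values for subtraction set {8, 11}:
g(0) = mex{} = 0
g(1) = mex{} = 0
g(2) = mex{} = 0
g(3) = mex{} = 0
g(4) = mex{} = 0
g(5) = mex{} = 0
g(6) = mex{} = 0
g(7) = mex{} = 0
g(8) = mex{0} = 1
g(9) = mex{0} = 1
g(10) = mex{0} = 1
g(11) = mex{0} = 1
g(12) = mex{0} = 1
g(13) = mex{0} = 1
So g(13) = 1.

1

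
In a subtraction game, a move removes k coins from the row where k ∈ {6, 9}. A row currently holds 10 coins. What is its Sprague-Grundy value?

Build the Grundy sequence with g(k) = mex{g(k−s) : s ∈ {6, 9}, s ≤ k}:
g(0) = mex{} = 0
g(1) = mex{} = 0
g(2) = mex{} = 0
g(3) = mex{} = 0
g(4) = mex{} = 0
g(5) = mex{} = 0
g(6) = mex{0} = 1
g(7) = mex{0} = 1
g(8) = mex{0} = 1
g(9) = mex{0} = 1
g(10) = mex{0} = 1
So g(10) = 1.

1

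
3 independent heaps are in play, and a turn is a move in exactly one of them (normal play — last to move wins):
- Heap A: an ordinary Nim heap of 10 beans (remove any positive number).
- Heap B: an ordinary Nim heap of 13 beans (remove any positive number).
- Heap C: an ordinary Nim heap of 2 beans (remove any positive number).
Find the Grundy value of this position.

Heap A is a plain Nim heap of size 10, so its Grundy value is 10.
Heap B is a plain Nim heap of size 13, so its Grundy value is 13.
Heap C is a plain Nim heap of size 2, so its Grundy value is 2.
The value of a disjunctive sum is the nim-sum of the parts.
Combined value = 10 ⊕ 13 ⊕ 2 = 5.

5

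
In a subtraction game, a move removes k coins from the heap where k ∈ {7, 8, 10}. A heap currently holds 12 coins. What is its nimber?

1

Build the Grundy sequence with g(k) = mex{g(k−s) : s ∈ {7, 8, 10}, s ≤ k}:
k:     0  1  2  3  4  5  6  7  8  9 10 11 12
g(k):  0  0  0  0  0  0  0  1  1  1  1  1  1
So g(12) = 1.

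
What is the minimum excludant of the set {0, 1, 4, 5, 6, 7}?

The values 0, 1 are all present; 2 is the first non-negative integer missing from the set.

2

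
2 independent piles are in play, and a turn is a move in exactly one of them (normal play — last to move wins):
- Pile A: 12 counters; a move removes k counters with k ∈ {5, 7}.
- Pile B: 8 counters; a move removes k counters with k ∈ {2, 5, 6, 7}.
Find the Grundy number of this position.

Grundy values for pile A (subtraction set {5, 7}):
k:     0  1  2  3  4  5  6  7  8  9 10 11 12
g(k):  0  0  0  0  0  1  1  1  1  1  2  2  0
So g(12) = 0.
For pile B, compute g(0), g(1), … with moves {2, 5, 6, 7}:
k:     0  1  2  3  4  5  6  7  8
g(k):  0  0  1  1  0  2  1  3  2
So g(8) = 2.
The value of a disjunctive sum is the nim-sum of the parts.
Combined value = 0 ⊕ 2 = 2.

2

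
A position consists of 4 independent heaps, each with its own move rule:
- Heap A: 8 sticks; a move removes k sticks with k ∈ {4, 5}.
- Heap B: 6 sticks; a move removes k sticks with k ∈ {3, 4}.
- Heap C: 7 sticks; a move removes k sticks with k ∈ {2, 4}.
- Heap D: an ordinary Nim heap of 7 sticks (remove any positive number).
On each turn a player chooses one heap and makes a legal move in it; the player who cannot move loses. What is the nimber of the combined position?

7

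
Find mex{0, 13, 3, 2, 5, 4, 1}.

The values 0, 1, 2, 3, 4, 5 are all present; 6 is the first non-negative integer missing from the set.

6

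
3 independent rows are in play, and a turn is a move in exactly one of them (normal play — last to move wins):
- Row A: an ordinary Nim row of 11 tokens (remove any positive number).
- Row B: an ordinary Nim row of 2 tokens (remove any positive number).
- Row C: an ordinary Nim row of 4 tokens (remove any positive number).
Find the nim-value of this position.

Row A is a plain Nim row of size 11, so its Grundy value is 11.
Row B is a plain Nim row of size 2, so its Grundy value is 2.
Row C is a plain Nim row of size 4, so its Grundy value is 4.
The value of a disjunctive sum is the nim-sum of the parts.
Combined value = 11 XOR 2 XOR 4 = 13.

13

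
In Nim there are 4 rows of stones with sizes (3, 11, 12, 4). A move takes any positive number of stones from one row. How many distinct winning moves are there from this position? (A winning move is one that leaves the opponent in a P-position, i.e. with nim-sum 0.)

0

Compute the nim-sum pairwise:
3 ⊕ 11 = 8
8 ⊕ 12 = 4
4 ⊕ 4 = 0
The nim-sum is already 0, so every move leaves a nonzero nim-sum — there are no winning moves.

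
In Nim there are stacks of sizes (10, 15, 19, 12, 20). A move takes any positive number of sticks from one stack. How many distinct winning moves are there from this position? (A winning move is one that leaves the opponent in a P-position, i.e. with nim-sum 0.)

In binary:
  01010  (10)
  01111  (15)
  10011  (19)
  01100  (12)
  10100  (20)
  -----
  01110  (14)
The overall nim-sum is X = 14. A stack of size p has a winning move iff p XOR X < p (reduce it to p XOR X).
  10: 10 XOR 14 = 4 < 10 — winning move (to 4).
  15: 15 XOR 14 = 1 < 15 — winning move (to 1).
  19: 19 XOR 14 = 29 ≥ 19 — no move.
  12: 12 XOR 14 = 2 < 12 — winning move (to 2).
  20: 20 XOR 14 = 26 ≥ 20 — no move.
That gives 3 winning moves.

3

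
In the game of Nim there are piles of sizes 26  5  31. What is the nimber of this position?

In binary:
  11010  (26)
  00101  (5)
  11111  (31)
  -----
  00000  (0)

0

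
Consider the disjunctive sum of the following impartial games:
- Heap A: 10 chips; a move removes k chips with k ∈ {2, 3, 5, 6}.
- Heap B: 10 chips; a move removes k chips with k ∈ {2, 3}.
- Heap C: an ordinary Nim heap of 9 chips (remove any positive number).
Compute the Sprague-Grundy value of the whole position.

Build the Grundy sequence for heap A with g(k) = mex{g(k−s) : s ∈ {2, 3, 5, 6}, s ≤ k}:
g(0) = mex{} = 0
g(1) = mex{} = 0
g(2) = mex{0} = 1
g(3) = mex{0} = 1
g(4) = mex{0,1} = 2
g(5) = mex{0,1} = 2
g(6) = mex{0,1,2} = 3
g(7) = mex{0,1,2} = 3
g(8) = mex{1,2,3} = 0
g(9) = mex{1,2,3} = 0
g(10) = mex{0,2,3} = 1
So g(10) = 1.
For heap B, compute g(0), g(1), … with moves {2, 3}:
g(0) = mex{} = 0
g(1) = mex{} = 0
g(2) = mex{0} = 1
g(3) = mex{0} = 1
g(4) = mex{0,1} = 2
g(5) = mex{1} = 0
g(6) = mex{1,2} = 0
g(7) = mex{0,2} = 1
g(8) = mex{0} = 1
g(9) = mex{0,1} = 2
g(10) = mex{1} = 0
So g(10) = 0.
Heap C is a plain Nim heap of size 9, so its Grundy value is 9.
By the Sprague-Grundy theorem, the Grundy value of a sum of independent games is the XOR of the component values.
Combined value = 1 XOR 0 XOR 9 = 8.

8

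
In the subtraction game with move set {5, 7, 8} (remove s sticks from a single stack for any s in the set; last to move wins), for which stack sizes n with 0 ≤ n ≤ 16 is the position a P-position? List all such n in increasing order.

0, 1, 2, 3, 4, 13, 14, 15, 16

Grundy values for subtraction set {5, 7, 8}:
k:     0  1  2  3  4  5  6  7  8  9 10 11 12 13 14 15 16
g(k):  0  0  0  0  0  1  1  1  1  1  2  2  2  0  0  0  0
The P-positions (g = 0) in 0..16 are 0, 1, 2, 3, 4, 13, 14, 15, 16.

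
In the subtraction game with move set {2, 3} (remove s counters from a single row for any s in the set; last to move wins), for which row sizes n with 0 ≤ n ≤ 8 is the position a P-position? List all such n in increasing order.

0, 1, 5, 6

Grundy values for subtraction set {2, 3}:
k:     0  1  2  3  4  5  6  7  8
g(k):  0  0  1  1  2  0  0  1  1
The P-positions (g = 0) in 0..8 are 0, 1, 5, 6.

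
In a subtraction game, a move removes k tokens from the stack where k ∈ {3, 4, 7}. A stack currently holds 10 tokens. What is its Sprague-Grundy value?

0

Build the Grundy sequence with g(k) = mex{g(k−s) : s ∈ {3, 4, 7}, s ≤ k}:
g(0) = mex{} = 0
g(1) = mex{} = 0
g(2) = mex{} = 0
g(3) = mex{0} = 1
g(4) = mex{0} = 1
g(5) = mex{0} = 1
g(6) = mex{0,1} = 2
g(7) = mex{0,1} = 2
g(8) = mex{0,1} = 2
g(9) = mex{0,1,2} = 3
g(10) = mex{1,2} = 0
So g(10) = 0.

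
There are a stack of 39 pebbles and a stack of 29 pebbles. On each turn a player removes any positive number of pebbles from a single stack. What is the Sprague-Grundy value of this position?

58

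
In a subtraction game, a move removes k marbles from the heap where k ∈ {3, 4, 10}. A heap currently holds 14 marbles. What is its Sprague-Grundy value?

Build the Grundy sequence with g(k) = mex{g(k−s) : s ∈ {3, 4, 10}, s ≤ k}:
k:     0  1  2  3  4  5  6  7  8  9 10 11 12 13 14
g(k):  0  0  0  1  1  1  2  0  0  0  1  1  1  2  0
So g(14) = 0.

0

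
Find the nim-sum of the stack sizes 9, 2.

Compute the nim-sum pairwise:
9 ^ 2 = 11

11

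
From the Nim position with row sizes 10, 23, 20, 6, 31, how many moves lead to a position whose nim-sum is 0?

3

Compute the nim-sum pairwise:
10 ^ 23 = 29
29 ^ 20 = 9
9 ^ 6 = 15
15 ^ 31 = 16
The overall nim-sum is X = 16. A row of size p has a winning move iff p XOR X < p (reduce it to p XOR X).
  10: 10 XOR 16 = 26 ≥ 10 — no move.
  23: 23 XOR 16 = 7 < 23 — winning move (to 7).
  20: 20 XOR 16 = 4 < 20 — winning move (to 4).
  6: 6 XOR 16 = 22 ≥ 6 — no move.
  31: 31 XOR 16 = 15 < 31 — winning move (to 15).
That gives 3 winning moves.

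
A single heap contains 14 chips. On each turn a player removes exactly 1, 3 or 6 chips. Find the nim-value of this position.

Compute g(0), g(1), … for moves {1, 3, 6}:
g(0) = mex{} = 0
g(1) = mex{0} = 1
g(2) = mex{1} = 0
g(3) = mex{0} = 1
g(4) = mex{1} = 0
g(5) = mex{0} = 1
g(6) = mex{0,1} = 2
g(7) = mex{0,1,2} = 3
g(8) = mex{0,1,3} = 2
g(9) = mex{1,2} = 0
g(10) = mex{0,3} = 1
g(11) = mex{1,2} = 0
g(12) = mex{0,2} = 1
g(13) = mex{1,3} = 0
g(14) = mex{0,2} = 1
So g(14) = 1.

1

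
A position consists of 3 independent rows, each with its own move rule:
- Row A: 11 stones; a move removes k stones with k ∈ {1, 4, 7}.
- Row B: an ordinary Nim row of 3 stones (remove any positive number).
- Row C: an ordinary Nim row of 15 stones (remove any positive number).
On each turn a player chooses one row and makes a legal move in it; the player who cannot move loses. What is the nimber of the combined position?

For row A, compute g(0), g(1), … with moves {1, 4, 7}:
g(0) = mex{} = 0
g(1) = mex{0} = 1
g(2) = mex{1} = 0
g(3) = mex{0} = 1
g(4) = mex{0,1} = 2
g(5) = mex{1,2} = 0
g(6) = mex{0} = 1
g(7) = mex{0,1} = 2
g(8) = mex{1,2} = 0
g(9) = mex{0} = 1
g(10) = mex{1} = 0
g(11) = mex{0,2} = 1
So g(11) = 1.
Row B is a plain Nim row of size 3, so its Grundy value is 3.
Row C is a plain Nim row of size 15, so its Grundy value is 15.
The value of a disjunctive sum is the nim-sum of the parts.
Combined value = 1 ⊕ 3 ⊕ 15 = 13.

13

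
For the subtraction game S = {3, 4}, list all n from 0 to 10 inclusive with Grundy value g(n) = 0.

0, 1, 2, 7, 8, 9

Build the Grundy sequence with g(k) = mex{g(k−s) : s ∈ {3, 4}, s ≤ k}:
k:     0  1  2  3  4  5  6  7  8  9 10
g(k):  0  0  0  1  1  1  2  0  0  0  1
The P-positions (g = 0) in 0..10 are 0, 1, 2, 7, 8, 9.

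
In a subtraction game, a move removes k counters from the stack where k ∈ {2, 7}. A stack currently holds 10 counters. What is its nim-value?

0

Build the Grundy sequence with g(k) = mex{g(k−s) : s ∈ {2, 7}, s ≤ k}:
g(0) = mex{} = 0
g(1) = mex{} = 0
g(2) = mex{0} = 1
g(3) = mex{0} = 1
g(4) = mex{1} = 0
g(5) = mex{1} = 0
g(6) = mex{0} = 1
g(7) = mex{0} = 1
g(8) = mex{0,1} = 2
g(9) = mex{1} = 0
g(10) = mex{1,2} = 0
So g(10) = 0.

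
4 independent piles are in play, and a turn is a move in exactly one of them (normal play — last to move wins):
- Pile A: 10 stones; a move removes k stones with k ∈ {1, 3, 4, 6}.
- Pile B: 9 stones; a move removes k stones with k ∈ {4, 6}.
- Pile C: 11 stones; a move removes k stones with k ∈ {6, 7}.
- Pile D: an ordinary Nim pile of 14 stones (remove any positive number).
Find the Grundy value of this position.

For pile A, compute g(0), g(1), … with moves {1, 3, 4, 6}:
g(0) = mex{} = 0
g(1) = mex{0} = 1
g(2) = mex{1} = 0
g(3) = mex{0} = 1
g(4) = mex{0,1} = 2
g(5) = mex{0,1,2} = 3
g(6) = mex{0,1,3} = 2
g(7) = mex{1,2} = 0
g(8) = mex{0,2,3} = 1
g(9) = mex{1,2,3} = 0
g(10) = mex{0,2} = 1
So g(10) = 1.
Grundy values for pile B (subtraction set {4, 6}):
k:     0  1  2  3  4  5  6  7  8  9
g(k):  0  0  0  0  1  1  1  1  2  2
So g(9) = 2.
For pile C, compute g(0), g(1), … with moves {6, 7}:
k:     0  1  2  3  4  5  6  7  8  9 10 11
g(k):  0  0  0  0  0  0  1  1  1  1  1  1
So g(11) = 1.
Pile D is a plain Nim pile of size 14, so its Grundy value is 14.
The value of a disjunctive sum is the nim-sum of the parts.
Combined value = 1 XOR 2 XOR 1 XOR 14 = 12.

12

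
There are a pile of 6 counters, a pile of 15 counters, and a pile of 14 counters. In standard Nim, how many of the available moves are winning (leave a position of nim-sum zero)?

3

Compute the nim-sum pairwise:
6 XOR 15 = 9
9 XOR 14 = 7
The overall nim-sum is X = 7. A pile of size p has a winning move iff p XOR X < p (reduce it to p XOR X).
  6: 6 XOR 7 = 1 < 6 — winning move (to 1).
  15: 15 XOR 7 = 8 < 15 — winning move (to 8).
  14: 14 XOR 7 = 9 < 14 — winning move (to 9).
That gives 3 winning moves.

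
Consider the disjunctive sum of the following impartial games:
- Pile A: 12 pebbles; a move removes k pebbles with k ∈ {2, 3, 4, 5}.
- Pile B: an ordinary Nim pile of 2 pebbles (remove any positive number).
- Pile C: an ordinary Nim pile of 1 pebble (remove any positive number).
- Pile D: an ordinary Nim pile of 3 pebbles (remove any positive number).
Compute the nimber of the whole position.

2

For pile A, compute g(0), g(1), … with moves {2, 3, 4, 5}:
g(0) = mex{} = 0
g(1) = mex{} = 0
g(2) = mex{0} = 1
g(3) = mex{0} = 1
g(4) = mex{0,1} = 2
g(5) = mex{0,1} = 2
g(6) = mex{0,1,2} = 3
g(7) = mex{1,2} = 0
g(8) = mex{1,2,3} = 0
g(9) = mex{0,2,3} = 1
g(10) = mex{0,2,3} = 1
g(11) = mex{0,1,3} = 2
g(12) = mex{0,1} = 2
So g(12) = 2.
Pile B is a plain Nim pile of size 2, so its Grundy value is 2.
Pile C is a plain Nim pile of size 1, so its Grundy value is 1.
Pile D is a plain Nim pile of size 3, so its Grundy value is 3.
By the Sprague-Grundy theorem, the Grundy value of a sum of independent games is the XOR of the component values.
Combined value = 2 XOR 2 XOR 1 XOR 3 = 2.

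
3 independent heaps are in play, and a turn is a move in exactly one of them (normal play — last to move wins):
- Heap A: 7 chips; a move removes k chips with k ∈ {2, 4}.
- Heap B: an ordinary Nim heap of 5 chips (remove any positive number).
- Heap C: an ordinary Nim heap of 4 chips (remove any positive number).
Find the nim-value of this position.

1

Grundy values for heap A (subtraction set {2, 4}):
g(0) = mex{} = 0
g(1) = mex{} = 0
g(2) = mex{0} = 1
g(3) = mex{0} = 1
g(4) = mex{0,1} = 2
g(5) = mex{0,1} = 2
g(6) = mex{1,2} = 0
g(7) = mex{1,2} = 0
So g(7) = 0.
Heap B is a plain Nim heap of size 5, so its Grundy value is 5.
Heap C is a plain Nim heap of size 4, so its Grundy value is 4.
By the Sprague-Grundy theorem, the Grundy value of a sum of independent games is the XOR of the component values.
Combined value = 0 ⊕ 5 ⊕ 4 = 1.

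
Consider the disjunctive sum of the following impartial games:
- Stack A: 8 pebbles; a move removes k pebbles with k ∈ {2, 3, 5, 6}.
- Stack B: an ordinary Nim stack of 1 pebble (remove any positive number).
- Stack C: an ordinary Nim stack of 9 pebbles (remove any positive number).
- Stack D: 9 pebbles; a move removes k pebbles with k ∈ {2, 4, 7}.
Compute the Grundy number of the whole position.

Build the Grundy sequence for stack A with g(k) = mex{g(k−s) : s ∈ {2, 3, 5, 6}, s ≤ k}:
k:     0  1  2  3  4  5  6  7  8
g(k):  0  0  1  1  2  2  3  3  0
So g(8) = 0.
Stack B is a plain Nim stack of size 1, so its Grundy value is 1.
Stack C is a plain Nim stack of size 9, so its Grundy value is 9.
For stack D, compute g(0), g(1), … with moves {2, 4, 7}:
g(0) = mex{} = 0
g(1) = mex{} = 0
g(2) = mex{0} = 1
g(3) = mex{0} = 1
g(4) = mex{0,1} = 2
g(5) = mex{0,1} = 2
g(6) = mex{1,2} = 0
g(7) = mex{0,1,2} = 3
g(8) = mex{0,2} = 1
g(9) = mex{1,2,3} = 0
So g(9) = 0.
By the Sprague-Grundy theorem, the Grundy value of a sum of independent games is the XOR of the component values.
Combined value = 0 XOR 1 XOR 9 XOR 0 = 8.

8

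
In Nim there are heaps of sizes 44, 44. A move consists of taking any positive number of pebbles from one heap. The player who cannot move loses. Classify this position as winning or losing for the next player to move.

Losing position

In binary:
  101100  (44)
  101100  (44)
  ------
  000000  (0)
The nim-sum is 0, so this is a P-position: the player to move is in a losing position under optimal play.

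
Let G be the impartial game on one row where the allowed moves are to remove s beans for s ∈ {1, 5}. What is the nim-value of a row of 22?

0

Grundy values for subtraction set {1, 5}:
k:     0  1  2  3  4  5  6  7  8  9 10 11 12 13 14 15 16 17 18 19 20 21 22
g(k):  0  1  0  1  0  1  0  1  0  1  0  1  0  1  0  1  0  1  0  1  0  1  0
So g(22) = 0.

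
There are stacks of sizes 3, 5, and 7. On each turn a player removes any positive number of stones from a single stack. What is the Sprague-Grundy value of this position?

Compute the nim-sum pairwise:
3 XOR 5 = 6
6 XOR 7 = 1

1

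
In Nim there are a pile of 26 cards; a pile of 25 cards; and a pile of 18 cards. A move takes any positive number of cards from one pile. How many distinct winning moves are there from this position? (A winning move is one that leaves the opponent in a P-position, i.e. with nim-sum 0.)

3

Write each in binary and XOR column by column:
  11010  (26)
  11001  (25)
  10010  (18)
  -----
  10001  (17)
The overall nim-sum is X = 17. A pile of size p has a winning move iff p XOR X < p (reduce it to p XOR X).
  26: 26 XOR 17 = 11 < 26 — winning move (to 11).
  25: 25 XOR 17 = 8 < 25 — winning move (to 8).
  18: 18 XOR 17 = 3 < 18 — winning move (to 3).
That gives 3 winning moves.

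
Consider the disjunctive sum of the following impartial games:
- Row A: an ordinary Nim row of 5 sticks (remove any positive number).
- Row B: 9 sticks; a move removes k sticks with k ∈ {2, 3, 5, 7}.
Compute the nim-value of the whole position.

5

Row A is a plain Nim row of size 5, so its Grundy value is 5.
For row B, compute g(0), g(1), … with moves {2, 3, 5, 7}:
g(0) = mex{} = 0
g(1) = mex{} = 0
g(2) = mex{0} = 1
g(3) = mex{0} = 1
g(4) = mex{0,1} = 2
g(5) = mex{0,1} = 2
g(6) = mex{0,1,2} = 3
g(7) = mex{0,1,2} = 3
g(8) = mex{0,1,2,3} = 4
g(9) = mex{1,2,3} = 0
So g(9) = 0.
The value of a disjunctive sum is the nim-sum of the parts.
Combined value = 5 ⊕ 0 = 5.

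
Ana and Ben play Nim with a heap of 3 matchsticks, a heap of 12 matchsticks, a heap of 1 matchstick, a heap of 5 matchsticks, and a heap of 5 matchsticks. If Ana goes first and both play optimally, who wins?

Ana wins

Compute the nim-sum pairwise:
3 ^ 12 = 15
15 ^ 1 = 14
14 ^ 5 = 11
11 ^ 5 = 14
The nim-sum is 14 ≠ 0, so this is an N-position: the player to move can win; Ana has a winning move.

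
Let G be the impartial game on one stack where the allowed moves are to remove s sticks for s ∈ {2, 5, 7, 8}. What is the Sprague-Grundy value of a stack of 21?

Compute g(0), g(1), … for moves {2, 5, 7, 8}:
k:     0  1  2  3  4  5  6  7  8  9 10 11 12 13 14 15 16 17 18 19 20 21
g(k):  0  0  1  1  0  2  1  3  2  2  0  3  1  0  0  1  1  3  2  2  3  3
So g(21) = 3.

3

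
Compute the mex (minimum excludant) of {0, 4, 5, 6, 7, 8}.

0 is in the set but 1 is not, so the mex is 1.

1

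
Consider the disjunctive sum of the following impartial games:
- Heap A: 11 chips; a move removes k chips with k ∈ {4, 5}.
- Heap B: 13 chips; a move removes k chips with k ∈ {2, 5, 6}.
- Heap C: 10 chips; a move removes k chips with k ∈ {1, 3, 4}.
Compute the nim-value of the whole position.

0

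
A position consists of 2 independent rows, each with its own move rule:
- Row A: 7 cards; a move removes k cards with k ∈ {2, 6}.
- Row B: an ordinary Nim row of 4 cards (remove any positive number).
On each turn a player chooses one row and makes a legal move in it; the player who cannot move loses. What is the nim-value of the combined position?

Grundy values for row A (subtraction set {2, 6}):
g(0) = mex{} = 0
g(1) = mex{} = 0
g(2) = mex{0} = 1
g(3) = mex{0} = 1
g(4) = mex{1} = 0
g(5) = mex{1} = 0
g(6) = mex{0} = 1
g(7) = mex{0} = 1
So g(7) = 1.
Row B is a plain Nim row of size 4, so its Grundy value is 4.
By the Sprague-Grundy theorem, the Grundy value of a sum of independent games is the XOR of the component values.
Combined value = 1 XOR 4 = 5.

5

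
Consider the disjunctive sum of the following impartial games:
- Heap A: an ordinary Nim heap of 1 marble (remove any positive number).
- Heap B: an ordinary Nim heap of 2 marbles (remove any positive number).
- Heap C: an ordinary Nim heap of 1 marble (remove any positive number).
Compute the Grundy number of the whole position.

2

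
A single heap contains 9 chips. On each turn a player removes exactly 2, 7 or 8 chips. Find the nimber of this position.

Build the Grundy sequence with g(k) = mex{g(k−s) : s ∈ {2, 7, 8}, s ≤ k}:
k:     0  1  2  3  4  5  6  7  8  9
g(k):  0  0  1  1  0  0  1  1  2  2
So g(9) = 2.

2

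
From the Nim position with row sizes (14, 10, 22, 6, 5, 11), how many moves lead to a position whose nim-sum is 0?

Nim-sum: 14 ^ 10 ^ 22 ^ 6 ^ 5 ^ 11 = 26.
The overall nim-sum is X = 26. A row of size p has a winning move iff p XOR X < p (reduce it to p XOR X).
  14: 14 XOR 26 = 20 ≥ 14 — no move.
  10: 10 XOR 26 = 16 ≥ 10 — no move.
  22: 22 XOR 26 = 12 < 22 — winning move (to 12).
  6: 6 XOR 26 = 28 ≥ 6 — no move.
  5: 5 XOR 26 = 31 ≥ 5 — no move.
  11: 11 XOR 26 = 17 ≥ 11 — no move.
That gives 1 winning move.

1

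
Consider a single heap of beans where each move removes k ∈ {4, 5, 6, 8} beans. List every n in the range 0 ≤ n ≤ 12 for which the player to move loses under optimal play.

0, 1, 2, 3, 12

Compute g(0), g(1), … for moves {4, 5, 6, 8}:
g(0) = mex{} = 0
g(1) = mex{} = 0
g(2) = mex{} = 0
g(3) = mex{} = 0
g(4) = mex{0} = 1
g(5) = mex{0} = 1
g(6) = mex{0} = 1
g(7) = mex{0} = 1
g(8) = mex{0,1} = 2
g(9) = mex{0,1} = 2
g(10) = mex{0,1} = 2
g(11) = mex{0,1} = 2
g(12) = mex{1,2} = 0
The P-positions (g = 0) in 0..12 are 0, 1, 2, 3, 12.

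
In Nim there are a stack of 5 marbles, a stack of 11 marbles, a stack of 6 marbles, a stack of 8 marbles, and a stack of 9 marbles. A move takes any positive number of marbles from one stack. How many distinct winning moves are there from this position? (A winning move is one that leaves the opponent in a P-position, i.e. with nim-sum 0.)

Write each in binary and XOR column by column:
  0101  (5)
  1011  (11)
  0110  (6)
  1000  (8)
  1001  (9)
  ----
  1001  (9)
The overall nim-sum is X = 9. A stack of size p has a winning move iff p XOR X < p (reduce it to p XOR X).
  5: 5 XOR 9 = 12 ≥ 5 — no move.
  11: 11 XOR 9 = 2 < 11 — winning move (to 2).
  6: 6 XOR 9 = 15 ≥ 6 — no move.
  8: 8 XOR 9 = 1 < 8 — winning move (to 1).
  9: 9 XOR 9 = 0 < 9 — winning move (to 0).
That gives 3 winning moves.

3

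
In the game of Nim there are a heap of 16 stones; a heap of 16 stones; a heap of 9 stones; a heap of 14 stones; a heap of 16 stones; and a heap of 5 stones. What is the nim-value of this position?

Bitwise XOR of the heap sizes:
  10000  (16)
  10000  (16)
  01001  (9)
  01110  (14)
  10000  (16)
  00101  (5)
  -----
  10010  (18)

18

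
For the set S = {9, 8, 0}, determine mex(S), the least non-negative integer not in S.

0 is in the set but 1 is not, so the mex is 1.

1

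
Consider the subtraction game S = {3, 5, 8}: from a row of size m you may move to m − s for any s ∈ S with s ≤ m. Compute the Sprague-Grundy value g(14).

Grundy values for subtraction set {3, 5, 8}:
g(0) = mex{} = 0
g(1) = mex{} = 0
g(2) = mex{} = 0
g(3) = mex{0} = 1
g(4) = mex{0} = 1
g(5) = mex{0} = 1
g(6) = mex{0,1} = 2
g(7) = mex{0,1} = 2
g(8) = mex{0,1} = 2
g(9) = mex{0,1,2} = 3
g(10) = mex{0,1,2} = 3
g(11) = mex{1,2} = 0
g(12) = mex{1,2,3} = 0
g(13) = mex{1,2,3} = 0
g(14) = mex{0,2,3} = 1
So g(14) = 1.

1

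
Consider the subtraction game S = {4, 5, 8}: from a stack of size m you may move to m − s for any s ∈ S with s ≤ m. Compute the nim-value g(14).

0

Compute g(0), g(1), … for moves {4, 5, 8}:
g(0) = mex{} = 0
g(1) = mex{} = 0
g(2) = mex{} = 0
g(3) = mex{} = 0
g(4) = mex{0} = 1
g(5) = mex{0} = 1
g(6) = mex{0} = 1
g(7) = mex{0} = 1
g(8) = mex{0,1} = 2
g(9) = mex{0,1} = 2
g(10) = mex{0,1} = 2
g(11) = mex{0,1} = 2
g(12) = mex{1,2} = 0
g(13) = mex{1,2} = 0
g(14) = mex{1,2} = 0
So g(14) = 0.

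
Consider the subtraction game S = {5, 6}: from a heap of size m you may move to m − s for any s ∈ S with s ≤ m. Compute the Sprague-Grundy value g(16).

1

Compute g(0), g(1), … for moves {5, 6}:
k:     0  1  2  3  4  5  6  7  8  9 10 11 12 13 14 15 16
g(k):  0  0  0  0  0  1  1  1  1  1  2  0  0  0  0  0  1
So g(16) = 1.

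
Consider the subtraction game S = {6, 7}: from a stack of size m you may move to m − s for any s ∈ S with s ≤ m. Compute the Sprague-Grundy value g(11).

Build the Grundy sequence with g(k) = mex{g(k−s) : s ∈ {6, 7}, s ≤ k}:
k:     0  1  2  3  4  5  6  7  8  9 10 11
g(k):  0  0  0  0  0  0  1  1  1  1  1  1
So g(11) = 1.

1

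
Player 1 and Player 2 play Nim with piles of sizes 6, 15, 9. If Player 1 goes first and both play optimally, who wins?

Bitwise XOR of the heap sizes:
  0110  (6)
  1111  (15)
  1001  (9)
  ----
  0000  (0)
The nim-sum is 0, so this is a P-position: the player to move is in a losing position under optimal play; Player 1 is about to move from it and so loses — Player 2 wins.

Player 2 wins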